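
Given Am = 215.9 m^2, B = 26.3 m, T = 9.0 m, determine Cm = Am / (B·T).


Formula: Cm = Am / (B * T)
Step 1 — B * T = 26.3 * 9.0 = 236.7 m^2
Step 2 — Cm = 215.9 / 236.7 ≈ 0.91213 (5 s.f.)

0.91213


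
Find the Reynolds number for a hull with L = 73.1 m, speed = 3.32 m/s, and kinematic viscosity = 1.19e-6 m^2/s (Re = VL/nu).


Formula: Re = V * L / nu
Step 1 — V * L = 3.32 * 73.1 = 242.692 m^2/s
Step 2 — Re = 242.692 / 1.19e-6 = 2.04e+08

2.04e+08


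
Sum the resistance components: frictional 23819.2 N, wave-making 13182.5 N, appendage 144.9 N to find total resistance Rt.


Formula: Rt = Rf + Rw + Ra
Substituting: Rt = 23819.2 + 13182.5 + 144.9
Result: Rt = 37146.6 N

37146.6 N


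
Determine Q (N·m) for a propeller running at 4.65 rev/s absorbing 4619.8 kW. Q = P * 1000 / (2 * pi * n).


Formula: Q = P_W / (2 * pi * n)
Step 1 — P_W = 4619.8 kW * 1000 = 4619800.0 W
Step 2 — 2 * pi * n = 2 * pi * 4.65 = 29.216812
Step 3 — Q = 4619800.0 / 29.216812 ≈ 158120 N·m (5 s.f.)

158120 N·m


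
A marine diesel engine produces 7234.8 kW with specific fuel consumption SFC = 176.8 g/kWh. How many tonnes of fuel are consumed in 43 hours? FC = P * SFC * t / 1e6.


Formula: FC (tonnes) = P * SFC * t / 1,000,000
Step 1 — P * SFC * t = 7234.8 * 176.8 * 43 = 55001843.52 g
Step 2 — FC (tonnes) = 55001843.52 / 1,000,000 ≈ 55.002 tonnes (5 s.f.)

55.002 tonnes


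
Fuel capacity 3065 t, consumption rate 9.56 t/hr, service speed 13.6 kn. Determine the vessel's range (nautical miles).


Formula: endurance = fuel / rate; range = endurance * speed
Step 1 — endurance = 3065 / 9.56 = 320.6067 hours
Step 2 — range = 320.6067 * 13.6 ≈ 4360.3 nautical miles (5 s.f.)

4360.3 NM


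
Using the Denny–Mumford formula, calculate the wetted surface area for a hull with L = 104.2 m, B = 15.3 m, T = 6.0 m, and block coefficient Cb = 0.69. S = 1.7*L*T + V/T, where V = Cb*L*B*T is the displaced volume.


Formula: S = 1.7*L*T + V/T with V = Cb*L*B*T, i.e. S = L * (1.7*T + Cb*B)
Step 1 — 1.7*T = 1.7 * 6.0 = 10.2 m
Step 2 — Cb*B = 0.69 * 15.3 = 10.557 m
Step 3 — 1.7*T + Cb*B = 10.2 + 10.557 = 20.757 m
Step 4 — S = 104.2 * 20.757 ≈ 2162.9 m^2 (5 s.f.)

2162.9 m^2


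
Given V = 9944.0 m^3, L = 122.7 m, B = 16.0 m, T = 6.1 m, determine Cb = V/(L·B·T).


Formula: Cb = V / (L * B * T)
Step 1 — L * B * T = 122.7 * 16.0 * 6.1 = 11975.52 m^3
Step 2 — Cb = 9944.0 / 11975.52 ≈ 0.83036 (5 s.f.)

0.83036


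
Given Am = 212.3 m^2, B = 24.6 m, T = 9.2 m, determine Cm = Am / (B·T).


Formula: Cm = Am / (B * T)
Step 1 — B * T = 24.6 * 9.2 = 226.32 m^2
Step 2 — Cm = 212.3 / 226.32 ≈ 0.93805 (5 s.f.)

0.93805


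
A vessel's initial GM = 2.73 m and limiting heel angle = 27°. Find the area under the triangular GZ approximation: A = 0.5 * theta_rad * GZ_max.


Formula: GZ_max = GM * sin(theta); Area = 0.5 * theta_rad * GZ_max
Step 1 — GZ_max = 2.73 * sin(27°) = 2.73 * 0.45399 = 1.239393 m
Step 2 — theta_rad = 27 * pi/180 = 0.471239 rad
Step 3 — Area = 0.5 * 0.471239 * 1.239393 ≈ 0.29203 m·rad (5 s.f.)

0.29203 m·rad


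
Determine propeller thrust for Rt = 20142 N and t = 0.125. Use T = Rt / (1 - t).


Formula: T = Rt / (1 - t)
Step 1 — (1 - t) = 1 - 0.125 = 0.875
Step 2 — T = 20142 / 0.875 ≈ 23019 N (5 s.f.)

23019 N


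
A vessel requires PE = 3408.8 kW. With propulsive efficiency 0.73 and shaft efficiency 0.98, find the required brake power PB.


Formula: PB = PE / (eta_D * eta_S)
Step 1 — combined efficiency = eta_D * eta_S = 0.73 * 0.98 = 0.7154
Step 2 — PB = 3408.8 / 0.7154 ≈ 4764.9 kW (5 s.f.)

4764.9 kW


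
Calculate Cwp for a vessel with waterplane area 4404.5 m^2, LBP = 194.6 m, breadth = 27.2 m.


Formula: Cwp = Aw / (L * B)
Step 1 — L * B = 194.6 * 27.2 = 5293.12 m^2
Step 2 — Cwp = 4404.5 / 5293.12 ≈ 0.83212 (5 s.f.)

0.83212


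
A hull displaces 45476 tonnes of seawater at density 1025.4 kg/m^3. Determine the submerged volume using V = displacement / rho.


Formula: V = mass / rho
Step 1 — convert tonnes to kg: 45476 t * 1000 = 45476000 kg
Step 2 — V = 45476000 / 1025.4 ≈ 44350 m^3 (5 s.f.)

44350 m^3


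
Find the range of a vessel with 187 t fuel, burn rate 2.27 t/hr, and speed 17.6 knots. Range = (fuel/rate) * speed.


Formula: endurance = fuel / rate; range = endurance * speed
Step 1 — endurance = 187 / 2.27 = 82.3789 hours
Step 2 — range = 82.3789 * 17.6 ≈ 1449.9 nautical miles (5 s.f.)

1449.9 NM


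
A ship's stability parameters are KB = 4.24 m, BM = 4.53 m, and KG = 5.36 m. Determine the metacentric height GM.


Formula: GM = KB + BM - KG
Step 1 — KM = KB + BM = 4.24 + 4.53 = 8.77 m
Step 2 — GM = KM - KG = 8.77 - 5.36 = 3.41 m

3.41 m


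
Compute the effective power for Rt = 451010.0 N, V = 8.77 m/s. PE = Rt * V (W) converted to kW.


Formula: PE = Rt * V / 1000 (kW)
Step 1 — PE (W) = 451010.0 * 8.77 = 3955357.7 W
Step 2 — PE (kW) = 3955357.7 / 1000 ≈ 3955.4 kW (5 s.f.)

3955.4 kW


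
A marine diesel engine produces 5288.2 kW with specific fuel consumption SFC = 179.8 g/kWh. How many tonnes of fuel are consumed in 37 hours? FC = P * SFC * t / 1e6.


Formula: FC (tonnes) = P * SFC * t / 1,000,000
Step 1 — P * SFC * t = 5288.2 * 179.8 * 37 = 35180279.32 g
Step 2 — FC (tonnes) = 35180279.32 / 1,000,000 ≈ 35.180 tonnes (5 s.f.)

35.180 tonnes


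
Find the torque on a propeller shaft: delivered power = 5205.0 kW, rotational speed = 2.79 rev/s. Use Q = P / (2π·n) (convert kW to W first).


Formula: Q = P_W / (2 * pi * n)
Step 1 — P_W = 5205.0 kW * 1000 = 5205000.0 W
Step 2 — 2 * pi * n = 2 * pi * 2.79 = 17.530087
Step 3 — Q = 5205000.0 / 17.530087 ≈ 296920 N·m (5 s.f.)

296920 N·m


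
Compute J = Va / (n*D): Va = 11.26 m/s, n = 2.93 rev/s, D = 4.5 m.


Formula: J = Va / (n * D)
Step 1 — n * D = 2.93 * 4.5 = 13.185
Step 2 — J = 11.26 / 13.185 ≈ 0.85400 (5 s.f.)

0.85400


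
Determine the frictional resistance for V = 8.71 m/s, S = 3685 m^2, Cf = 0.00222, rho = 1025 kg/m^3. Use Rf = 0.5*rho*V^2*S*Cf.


Formula: Rf = 0.5 * rho * V^2 * S * Cf
Step 1 — V^2 = 8.71^2 = 75.8641
Step 2 — 0.5 * rho * V^2 = 0.5 * 1025 * 75.8641 = 38880.35125
Step 3 — Rf = 38880.35125 * 3685 * 0.00222 ≈ 318070 N (5 s.f.)

318070 N


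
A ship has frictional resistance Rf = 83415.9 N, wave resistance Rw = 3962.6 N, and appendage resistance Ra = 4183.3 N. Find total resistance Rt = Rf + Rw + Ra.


Formula: Rt = Rf + Rw + Ra
Substituting: Rt = 83415.9 + 3962.6 + 4183.3
Result: Rt = 91561.8 N

91561.8 N


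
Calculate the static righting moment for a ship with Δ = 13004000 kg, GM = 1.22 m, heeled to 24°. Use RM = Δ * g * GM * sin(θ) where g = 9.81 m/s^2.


Formula: GZ = GM * sin(theta); RM = disp * g * GZ
Step 1 — GZ = 1.22 * sin(24°) = 1.22 * 0.406737 = 0.496219 m
Step 2 — RM = 13004000 * 9.81 * 0.496219 ≈ 63302000 N·m (5 s.f.)

63302000 N·m


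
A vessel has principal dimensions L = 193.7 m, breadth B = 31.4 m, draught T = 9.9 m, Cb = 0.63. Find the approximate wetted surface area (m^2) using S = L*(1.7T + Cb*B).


Formula: S = 1.7*L*T + V/T with V = Cb*L*B*T, i.e. S = L * (1.7*T + Cb*B)
Step 1 — 1.7*T = 1.7 * 9.9 = 16.83 m
Step 2 — Cb*B = 0.63 * 31.4 = 19.782 m
Step 3 — 1.7*T + Cb*B = 16.83 + 19.782 = 36.612 m
Step 4 — S = 193.7 * 36.612 ≈ 7091.7 m^2 (5 s.f.)

7091.7 m^2


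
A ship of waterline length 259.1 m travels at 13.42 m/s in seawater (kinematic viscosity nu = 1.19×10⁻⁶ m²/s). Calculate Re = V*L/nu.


Formula: Re = V * L / nu
Step 1 — V * L = 13.42 * 259.1 = 3477.122 m^2/s
Step 2 — Re = 3477.122 / 1.19e-6 = 2.92e+09

2.92e+09


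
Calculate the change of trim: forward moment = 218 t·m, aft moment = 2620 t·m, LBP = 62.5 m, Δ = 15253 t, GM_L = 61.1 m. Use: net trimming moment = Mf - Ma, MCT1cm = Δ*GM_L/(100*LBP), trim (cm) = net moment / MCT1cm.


Formula: net trimming moment = Mf - Ma; MCT1cm = Δ*GM_L/(100*LBP); trim = net moment / MCT1cm
Step 1 — net trimming moment = 218 - 2620 = -2402 t·m
Step 2 — MCT1cm = 15253 * 61.1 / (100 * 62.5) = 149.1133 t·m/cm
Step 3 — trim = -2402 / 149.1133 ≈ -16.109 cm (5 s.f.)

-16.109 cm


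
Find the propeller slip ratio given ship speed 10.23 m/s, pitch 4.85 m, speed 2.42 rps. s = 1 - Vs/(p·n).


Formula: s = 1 - Vs / (p * n)
Step 1 — p * n = 4.85 * 2.42 = 11.737
Step 2 — Vs / (p*n) = 10.23 / 11.737 = 0.871603 (6 d.p.)
Step 3 — s = 1 - 0.871603 = 0.128397

0.128397


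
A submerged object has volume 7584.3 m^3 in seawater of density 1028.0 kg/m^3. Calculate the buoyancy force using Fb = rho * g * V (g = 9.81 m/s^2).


Formula: Fb = rho * g * V
Substituting: Fb = 1028.0 * 9.81 * 7584.3
Intermediate: 1028.0 * 9.81 = 10084.68
Result: Fb = 10084.68 * 7584.3 ≈ 76485000 N (5 s.f.)

76485000 N


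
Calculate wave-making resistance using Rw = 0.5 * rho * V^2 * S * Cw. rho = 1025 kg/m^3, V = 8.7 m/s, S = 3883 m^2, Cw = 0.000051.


Formula: Rw = 0.5 * rho * V^2 * S * Cw
Step 1 — V^2 = 8.7^2 = 75.69
Step 2 — 0.5 * rho * V^2 = 0.5 * 1025 * 75.69 = 38791.125
Step 3 — Rw = 38791.125 * 3883 * 0.000051 ≈ 7681.9 N (5 s.f.)

7681.9 N


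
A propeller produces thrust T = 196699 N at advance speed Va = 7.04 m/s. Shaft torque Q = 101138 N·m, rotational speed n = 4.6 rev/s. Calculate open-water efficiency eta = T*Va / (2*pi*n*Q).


Formula: eta = T * Va / (2 * pi * n * Q)
Step 1 — numerator = T * Va = 196699 * 7.04 = 1384760.96
Step 2 — 2 * pi * n = 2 * pi * 4.6 = 28.902652
Step 3 — denominator = 28.902652 * 101138 = 2923156.42
Step 4 — eta = 1384760.96 / 2923156.42 ≈ 0.47372 (5 s.f.)

0.47372


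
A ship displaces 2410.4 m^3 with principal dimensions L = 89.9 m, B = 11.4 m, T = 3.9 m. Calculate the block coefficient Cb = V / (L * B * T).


Formula: Cb = V / (L * B * T)
Step 1 — L * B * T = 89.9 * 11.4 * 3.9 = 3996.954 m^3
Step 2 — Cb = 2410.4 / 3996.954 ≈ 0.60306 (5 s.f.)

0.60306


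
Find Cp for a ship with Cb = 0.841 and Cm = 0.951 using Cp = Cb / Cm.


Formula: Cp = Cb / Cm
Substituting: Cp = 0.841 / 0.951
Result: Cp ≈ 0.88433 (5 s.f.)

0.88433


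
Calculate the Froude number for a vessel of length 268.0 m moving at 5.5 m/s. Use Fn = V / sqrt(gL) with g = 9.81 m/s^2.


Formula: Fn = V / sqrt(g * L)
Step 1 — g * L = 9.81 * 268.0 = 2629.08
Step 2 — sqrt(g * L) = sqrt(2629.08) = 51.274555
Step 3 — Fn = 5.5 / 51.274555 ≈ 0.10727 (5 s.f.)

0.10727


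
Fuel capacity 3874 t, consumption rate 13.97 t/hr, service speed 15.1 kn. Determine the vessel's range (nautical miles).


Formula: endurance = fuel / rate; range = endurance * speed
Step 1 — endurance = 3874 / 13.97 = 277.3085 hours
Step 2 — range = 277.3085 * 15.1 ≈ 4187.4 nautical miles (5 s.f.)

4187.4 NM


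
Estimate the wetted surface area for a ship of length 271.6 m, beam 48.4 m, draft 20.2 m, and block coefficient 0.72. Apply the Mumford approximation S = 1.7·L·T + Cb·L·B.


Formula: S = 1.7*L*T + V/T with V = Cb*L*B*T, i.e. S = L * (1.7*T + Cb*B)
Step 1 — 1.7*T = 1.7 * 20.2 = 34.34 m
Step 2 — Cb*B = 0.72 * 48.4 = 34.848 m
Step 3 — 1.7*T + Cb*B = 34.34 + 34.848 = 69.188 m
Step 4 — S = 271.6 * 69.188 ≈ 18791 m^2 (5 s.f.)

18791 m^2


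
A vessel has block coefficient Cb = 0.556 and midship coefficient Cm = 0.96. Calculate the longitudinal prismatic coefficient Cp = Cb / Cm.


Formula: Cp = Cb / Cm
Substituting: Cp = 0.556 / 0.96
Result: Cp ≈ 0.57917 (5 s.f.)

0.57917


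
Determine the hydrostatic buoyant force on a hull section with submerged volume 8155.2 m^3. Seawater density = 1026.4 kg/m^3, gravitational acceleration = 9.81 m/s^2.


Formula: Fb = rho * g * V
Substituting: Fb = 1026.4 * 9.81 * 8155.2
Intermediate: 1026.4 * 9.81 = 10068.984
Result: Fb = 10068.984 * 8155.2 ≈ 82115000 N (5 s.f.)

82115000 N


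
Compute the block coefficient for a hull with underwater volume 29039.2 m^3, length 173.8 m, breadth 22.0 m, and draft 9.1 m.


Formula: Cb = V / (L * B * T)
Step 1 — L * B * T = 173.8 * 22.0 * 9.1 = 34794.76 m^3
Step 2 — Cb = 29039.2 / 34794.76 ≈ 0.83459 (5 s.f.)

0.83459


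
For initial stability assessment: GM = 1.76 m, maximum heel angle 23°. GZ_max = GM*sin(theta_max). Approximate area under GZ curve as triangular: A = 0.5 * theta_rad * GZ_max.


Formula: GZ_max = GM * sin(theta); Area = 0.5 * theta_rad * GZ_max
Step 1 — GZ_max = 1.76 * sin(23°) = 1.76 * 0.390731 = 0.687687 m
Step 2 — theta_rad = 23 * pi/180 = 0.401426 rad
Step 3 — Area = 0.5 * 0.401426 * 0.687687 ≈ 0.13803 m·rad (5 s.f.)

0.13803 m·rad


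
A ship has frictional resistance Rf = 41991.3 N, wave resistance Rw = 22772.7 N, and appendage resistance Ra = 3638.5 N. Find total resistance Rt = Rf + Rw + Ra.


Formula: Rt = Rf + Rw + Ra
Substituting: Rt = 41991.3 + 22772.7 + 3638.5
Result: Rt = 68402.5 N

68402.5 N


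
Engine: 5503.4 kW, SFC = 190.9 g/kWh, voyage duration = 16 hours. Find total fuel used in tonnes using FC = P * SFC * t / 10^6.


Formula: FC (tonnes) = P * SFC * t / 1,000,000
Step 1 — P * SFC * t = 5503.4 * 190.9 * 16 = 16809584.96 g
Step 2 — FC (tonnes) = 16809584.96 / 1,000,000 ≈ 16.810 tonnes (5 s.f.)

16.810 tonnes


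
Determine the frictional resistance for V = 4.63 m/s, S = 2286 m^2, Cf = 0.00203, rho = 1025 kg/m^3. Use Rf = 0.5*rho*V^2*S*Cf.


Formula: Rf = 0.5 * rho * V^2 * S * Cf
Step 1 — V^2 = 4.63^2 = 21.4369
Step 2 — 0.5 * rho * V^2 = 0.5 * 1025 * 21.4369 = 10986.41125
Step 3 — Rf = 10986.41125 * 2286 * 0.00203 ≈ 50983 N (5 s.f.)

50983 N


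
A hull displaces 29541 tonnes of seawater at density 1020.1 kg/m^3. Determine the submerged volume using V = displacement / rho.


Formula: V = mass / rho
Step 1 — convert tonnes to kg: 29541 t * 1000 = 29541000 kg
Step 2 — V = 29541000 / 1020.1 ≈ 28959 m^3 (5 s.f.)

28959 m^3


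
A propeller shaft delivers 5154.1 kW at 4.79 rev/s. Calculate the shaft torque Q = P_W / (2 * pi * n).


Formula: Q = P_W / (2 * pi * n)
Step 1 — P_W = 5154.1 kW * 1000 = 5154100.0 W
Step 2 — 2 * pi * n = 2 * pi * 4.79 = 30.096458
Step 3 — Q = 5154100.0 / 30.096458 ≈ 171250 N·m (5 s.f.)

171250 N·m


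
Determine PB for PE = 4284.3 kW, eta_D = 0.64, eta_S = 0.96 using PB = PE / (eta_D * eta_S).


Formula: PB = PE / (eta_D * eta_S)
Step 1 — combined efficiency = eta_D * eta_S = 0.64 * 0.96 = 0.6144
Step 2 — PB = 4284.3 / 0.6144 ≈ 6973.1 kW (5 s.f.)

6973.1 kW


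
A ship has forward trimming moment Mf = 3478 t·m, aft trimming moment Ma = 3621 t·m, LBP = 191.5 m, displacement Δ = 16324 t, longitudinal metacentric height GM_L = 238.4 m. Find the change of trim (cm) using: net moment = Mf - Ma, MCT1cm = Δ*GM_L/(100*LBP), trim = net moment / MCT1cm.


Formula: net trimming moment = Mf - Ma; MCT1cm = Δ*GM_L/(100*LBP); trim = net moment / MCT1cm
Step 1 — net trimming moment = 3478 - 3621 = -143 t·m
Step 2 — MCT1cm = 16324 * 238.4 / (100 * 191.5) = 203.2189 t·m/cm
Step 3 — trim = -143 / 203.2189 ≈ -0.70367 cm (5 s.f.)

-0.70367 cm


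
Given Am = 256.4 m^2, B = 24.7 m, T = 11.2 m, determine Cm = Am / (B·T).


Formula: Cm = Am / (B * T)
Step 1 — B * T = 24.7 * 11.2 = 276.64 m^2
Step 2 — Cm = 256.4 / 276.64 ≈ 0.92684 (5 s.f.)

0.92684


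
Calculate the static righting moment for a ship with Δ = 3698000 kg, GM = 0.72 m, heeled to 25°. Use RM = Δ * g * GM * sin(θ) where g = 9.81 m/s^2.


Formula: GZ = GM * sin(theta); RM = disp * g * GZ
Step 1 — GZ = 0.72 * sin(25°) = 0.72 * 0.422618 = 0.304285 m
Step 2 — RM = 3698000 * 9.81 * 0.304285 ≈ 11039000 N·m (5 s.f.)

11039000 N·m


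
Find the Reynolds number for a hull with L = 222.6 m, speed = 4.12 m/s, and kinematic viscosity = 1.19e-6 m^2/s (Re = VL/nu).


Formula: Re = V * L / nu
Step 1 — V * L = 4.12 * 222.6 = 917.112 m^2/s
Step 2 — Re = 917.112 / 1.19e-6 = 7.71e+08

7.71e+08


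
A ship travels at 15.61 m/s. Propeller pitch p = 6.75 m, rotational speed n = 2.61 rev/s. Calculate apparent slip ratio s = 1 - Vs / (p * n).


Formula: s = 1 - Vs / (p * n)
Step 1 — p * n = 6.75 * 2.61 = 17.6175
Step 2 — Vs / (p*n) = 15.61 / 17.6175 = 0.886051 (6 d.p.)
Step 3 — s = 1 - 0.886051 = 0.113949

0.113949


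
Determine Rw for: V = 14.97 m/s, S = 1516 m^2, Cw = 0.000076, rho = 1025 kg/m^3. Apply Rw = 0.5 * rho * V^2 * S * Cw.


Formula: Rw = 0.5 * rho * V^2 * S * Cw
Step 1 — V^2 = 14.97^2 = 224.1009
Step 2 — 0.5 * rho * V^2 = 0.5 * 1025 * 224.1009 = 114851.71125
Step 3 — Rw = 114851.71125 * 1516 * 0.000076 ≈ 13233 N (5 s.f.)

13233 N


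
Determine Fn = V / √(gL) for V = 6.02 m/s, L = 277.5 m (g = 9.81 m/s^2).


Formula: Fn = V / sqrt(g * L)
Step 1 — g * L = 9.81 * 277.5 = 2722.275
Step 2 — sqrt(g * L) = sqrt(2722.275) = 52.175425
Step 3 — Fn = 6.02 / 52.175425 ≈ 0.11538 (5 s.f.)

0.11538


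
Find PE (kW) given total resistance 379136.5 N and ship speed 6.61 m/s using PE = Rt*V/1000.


Formula: PE = Rt * V / 1000 (kW)
Step 1 — PE (W) = 379136.5 * 6.61 = 2506092.265 W
Step 2 — PE (kW) = 2506092.265 / 1000 ≈ 2506.1 kW (5 s.f.)

2506.1 kW


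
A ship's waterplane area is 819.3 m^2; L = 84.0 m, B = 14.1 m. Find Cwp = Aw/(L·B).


Formula: Cwp = Aw / (L * B)
Step 1 — L * B = 84.0 * 14.1 = 1184.4 m^2
Step 2 — Cwp = 819.3 / 1184.4 ≈ 0.69174 (5 s.f.)

0.69174


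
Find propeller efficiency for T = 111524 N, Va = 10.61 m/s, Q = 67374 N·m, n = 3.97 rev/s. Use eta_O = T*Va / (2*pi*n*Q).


Formula: eta = T * Va / (2 * pi * n * Q)
Step 1 — numerator = T * Va = 111524 * 10.61 = 1183269.64
Step 2 — 2 * pi * n = 2 * pi * 3.97 = 24.944246
Step 3 — denominator = 24.944246 * 67374 = 1680593.63
Step 4 — eta = 1183269.64 / 1680593.63 ≈ 0.70408 (5 s.f.)

0.70408


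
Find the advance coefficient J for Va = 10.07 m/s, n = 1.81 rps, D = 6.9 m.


Formula: J = Va / (n * D)
Step 1 — n * D = 1.81 * 6.9 = 12.489
Step 2 — J = 10.07 / 12.489 ≈ 0.80631 (5 s.f.)

0.80631


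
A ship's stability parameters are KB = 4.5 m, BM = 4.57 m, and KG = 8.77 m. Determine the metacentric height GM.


Formula: GM = KB + BM - KG
Step 1 — KM = KB + BM = 4.5 + 4.57 = 9.07 m
Step 2 — GM = KM - KG = 9.07 - 8.77 = 0.3 m

0.3 m


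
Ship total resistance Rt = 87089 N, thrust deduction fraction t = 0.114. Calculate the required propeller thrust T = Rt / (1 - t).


Formula: T = Rt / (1 - t)
Step 1 — (1 - t) = 1 - 0.114 = 0.886
Step 2 — T = 87089 / 0.886 ≈ 98295 N (5 s.f.)

98295 N


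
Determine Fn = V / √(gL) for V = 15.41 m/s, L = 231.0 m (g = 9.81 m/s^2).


Formula: Fn = V / sqrt(g * L)
Step 1 — g * L = 9.81 * 231.0 = 2266.11
Step 2 — sqrt(g * L) = sqrt(2266.11) = 47.603676
Step 3 — Fn = 15.41 / 47.603676 ≈ 0.32371 (5 s.f.)

0.32371


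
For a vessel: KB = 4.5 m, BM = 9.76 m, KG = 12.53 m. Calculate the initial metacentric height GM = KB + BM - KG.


Formula: GM = KB + BM - KG
Step 1 — KM = KB + BM = 4.5 + 9.76 = 14.26 m
Step 2 — GM = KM - KG = 14.26 - 12.53 = 1.73 m

1.73 m


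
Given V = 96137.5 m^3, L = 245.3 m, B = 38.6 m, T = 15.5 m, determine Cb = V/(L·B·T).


Formula: Cb = V / (L * B * T)
Step 1 — L * B * T = 245.3 * 38.6 * 15.5 = 146762.99 m^3
Step 2 — Cb = 96137.5 / 146762.99 ≈ 0.65505 (5 s.f.)

0.65505


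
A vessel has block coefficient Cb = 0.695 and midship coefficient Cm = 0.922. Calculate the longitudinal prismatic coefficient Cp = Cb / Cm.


Formula: Cp = Cb / Cm
Substituting: Cp = 0.695 / 0.922
Result: Cp ≈ 0.75380 (5 s.f.)

0.75380


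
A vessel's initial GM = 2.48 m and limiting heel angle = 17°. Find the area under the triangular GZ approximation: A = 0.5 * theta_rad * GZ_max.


Formula: GZ_max = GM * sin(theta); Area = 0.5 * theta_rad * GZ_max
Step 1 — GZ_max = 2.48 * sin(17°) = 2.48 * 0.292372 = 0.725083 m
Step 2 — theta_rad = 17 * pi/180 = 0.296706 rad
Step 3 — Area = 0.5 * 0.296706 * 0.725083 ≈ 0.10757 m·rad (5 s.f.)

0.10757 m·rad


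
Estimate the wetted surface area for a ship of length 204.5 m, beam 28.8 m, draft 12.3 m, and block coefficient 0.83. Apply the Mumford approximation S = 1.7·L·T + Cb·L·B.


Formula: S = 1.7*L*T + V/T with V = Cb*L*B*T, i.e. S = L * (1.7*T + Cb*B)
Step 1 — 1.7*T = 1.7 * 12.3 = 20.91 m
Step 2 — Cb*B = 0.83 * 28.8 = 23.904 m
Step 3 — 1.7*T + Cb*B = 20.91 + 23.904 = 44.814 m
Step 4 — S = 204.5 * 44.814 ≈ 9164.5 m^2 (5 s.f.)

9164.5 m^2


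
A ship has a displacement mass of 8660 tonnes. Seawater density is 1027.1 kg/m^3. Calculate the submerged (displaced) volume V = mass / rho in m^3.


Formula: V = mass / rho
Step 1 — convert tonnes to kg: 8660 t * 1000 = 8660000 kg
Step 2 — V = 8660000 / 1027.1 ≈ 8431.5 m^3 (5 s.f.)

8431.5 m^3


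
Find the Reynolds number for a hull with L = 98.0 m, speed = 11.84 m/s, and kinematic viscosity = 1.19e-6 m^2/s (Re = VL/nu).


Formula: Re = V * L / nu
Step 1 — V * L = 11.84 * 98.0 = 1160.32 m^2/s
Step 2 — Re = 1160.32 / 1.19e-6 = 9.75e+08

9.75e+08


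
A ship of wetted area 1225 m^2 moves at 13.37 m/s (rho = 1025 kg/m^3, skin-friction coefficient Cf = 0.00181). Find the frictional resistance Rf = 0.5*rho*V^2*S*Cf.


Formula: Rf = 0.5 * rho * V^2 * S * Cf
Step 1 — V^2 = 13.37^2 = 178.7569
Step 2 — 0.5 * rho * V^2 = 0.5 * 1025 * 178.7569 = 91612.91125
Step 3 — Rf = 91612.91125 * 1225 * 0.00181 ≈ 203130 N (5 s.f.)

203130 N


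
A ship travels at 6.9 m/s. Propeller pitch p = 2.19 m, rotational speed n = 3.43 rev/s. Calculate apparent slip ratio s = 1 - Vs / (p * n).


Formula: s = 1 - Vs / (p * n)
Step 1 — p * n = 2.19 * 3.43 = 7.5117
Step 2 — Vs / (p*n) = 6.9 / 7.5117 = 0.918567 (6 d.p.)
Step 3 — s = 1 - 0.918567 = 0.081433

0.081433


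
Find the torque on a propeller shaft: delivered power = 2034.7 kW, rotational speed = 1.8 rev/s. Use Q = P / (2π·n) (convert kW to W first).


Formula: Q = P_W / (2 * pi * n)
Step 1 — P_W = 2034.7 kW * 1000 = 2034700.0 W
Step 2 — 2 * pi * n = 2 * pi * 1.8 = 11.309734
Step 3 — Q = 2034700.0 / 11.309734 ≈ 179910 N·m (5 s.f.)

179910 N·m


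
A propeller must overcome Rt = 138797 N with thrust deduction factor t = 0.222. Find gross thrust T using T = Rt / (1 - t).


Formula: T = Rt / (1 - t)
Step 1 — (1 - t) = 1 - 0.222 = 0.778
Step 2 — T = 138797 / 0.778 ≈ 178400 N (5 s.f.)

178400 N


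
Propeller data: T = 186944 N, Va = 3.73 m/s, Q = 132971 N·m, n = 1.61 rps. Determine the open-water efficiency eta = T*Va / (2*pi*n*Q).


Formula: eta = T * Va / (2 * pi * n * Q)
Step 1 — numerator = T * Va = 186944 * 3.73 = 697301.12
Step 2 — 2 * pi * n = 2 * pi * 1.61 = 10.115928
Step 3 — denominator = 10.115928 * 132971 = 1345125.06
Step 4 — eta = 697301.12 / 1345125.06 ≈ 0.51839 (5 s.f.)

0.51839


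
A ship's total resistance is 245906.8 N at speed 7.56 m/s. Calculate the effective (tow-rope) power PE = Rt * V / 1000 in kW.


Formula: PE = Rt * V / 1000 (kW)
Step 1 — PE (W) = 245906.8 * 7.56 = 1859055.408 W
Step 2 — PE (kW) = 1859055.408 / 1000 ≈ 1859.1 kW (5 s.f.)

1859.1 kW


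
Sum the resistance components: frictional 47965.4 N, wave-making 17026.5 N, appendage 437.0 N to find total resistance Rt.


Formula: Rt = Rf + Rw + Ra
Substituting: Rt = 47965.4 + 17026.5 + 437.0
Result: Rt = 65428.9 N

65428.9 N


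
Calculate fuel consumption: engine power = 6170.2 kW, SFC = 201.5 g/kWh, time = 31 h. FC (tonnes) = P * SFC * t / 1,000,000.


Formula: FC (tonnes) = P * SFC * t / 1,000,000
Step 1 — P * SFC * t = 6170.2 * 201.5 * 31 = 38542154.3 g
Step 2 — FC (tonnes) = 38542154.3 / 1,000,000 ≈ 38.542 tonnes (5 s.f.)

38.542 tonnes


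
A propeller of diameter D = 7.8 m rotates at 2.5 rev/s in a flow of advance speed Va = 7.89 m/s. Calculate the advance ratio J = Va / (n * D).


Formula: J = Va / (n * D)
Step 1 — n * D = 2.5 * 7.8 = 19.5
Step 2 — J = 7.89 / 19.5 ≈ 0.40462 (5 s.f.)

0.40462


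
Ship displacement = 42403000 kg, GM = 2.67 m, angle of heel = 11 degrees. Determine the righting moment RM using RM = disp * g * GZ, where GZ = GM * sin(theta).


Formula: GZ = GM * sin(theta); RM = disp * g * GZ
Step 1 — GZ = 2.67 * sin(11°) = 2.67 * 0.190809 = 0.50946 m
Step 2 — RM = 42403000 * 9.81 * 0.50946 ≈ 211920000 N·m (5 s.f.)

211920000 N·m


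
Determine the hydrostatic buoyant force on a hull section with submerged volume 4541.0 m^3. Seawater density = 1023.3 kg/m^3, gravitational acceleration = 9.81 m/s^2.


Formula: Fb = rho * g * V
Substituting: Fb = 1023.3 * 9.81 * 4541.0
Intermediate: 1023.3 * 9.81 = 10038.573
Result: Fb = 10038.573 * 4541.0 ≈ 45585000 N (5 s.f.)

45585000 N


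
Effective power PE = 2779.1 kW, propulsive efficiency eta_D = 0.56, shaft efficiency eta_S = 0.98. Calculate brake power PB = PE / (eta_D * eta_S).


Formula: PB = PE / (eta_D * eta_S)
Step 1 — combined efficiency = eta_D * eta_S = 0.56 * 0.98 = 0.5488
Step 2 — PB = 2779.1 / 0.5488 ≈ 5064.0 kW (5 s.f.)

5064.0 kW


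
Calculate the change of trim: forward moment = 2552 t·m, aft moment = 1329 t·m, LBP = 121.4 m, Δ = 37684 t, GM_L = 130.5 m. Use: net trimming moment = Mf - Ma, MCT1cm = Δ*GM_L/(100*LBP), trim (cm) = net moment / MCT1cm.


Formula: net trimming moment = Mf - Ma; MCT1cm = Δ*GM_L/(100*LBP); trim = net moment / MCT1cm
Step 1 — net trimming moment = 2552 - 1329 = 1223 t·m
Step 2 — MCT1cm = 37684 * 130.5 / (100 * 121.4) = 405.0875 t·m/cm
Step 3 — trim = 1223 / 405.0875 ≈ 3.0191 cm (5 s.f.)

3.0191 cm


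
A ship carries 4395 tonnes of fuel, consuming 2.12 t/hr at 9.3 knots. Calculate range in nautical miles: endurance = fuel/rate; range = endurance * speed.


Formula: endurance = fuel / rate; range = endurance * speed
Step 1 — endurance = 4395 / 2.12 = 2073.1132 hours
Step 2 — range = 2073.1132 * 9.3 ≈ 19280 nautical miles (5 s.f.)

19280 NM


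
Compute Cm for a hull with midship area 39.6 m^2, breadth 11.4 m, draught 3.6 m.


Formula: Cm = Am / (B * T)
Step 1 — B * T = 11.4 * 3.6 = 41.04 m^2
Step 2 — Cm = 39.6 / 41.04 ≈ 0.96491 (5 s.f.)

0.96491


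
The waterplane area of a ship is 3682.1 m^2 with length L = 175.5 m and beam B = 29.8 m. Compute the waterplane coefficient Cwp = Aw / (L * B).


Formula: Cwp = Aw / (L * B)
Step 1 — L * B = 175.5 * 29.8 = 5229.9 m^2
Step 2 — Cwp = 3682.1 / 5229.9 ≈ 0.70405 (5 s.f.)

0.70405


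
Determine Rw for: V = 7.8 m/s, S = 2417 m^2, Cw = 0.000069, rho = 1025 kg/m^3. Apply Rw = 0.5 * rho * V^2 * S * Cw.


Formula: Rw = 0.5 * rho * V^2 * S * Cw
Step 1 — V^2 = 7.8^2 = 60.84
Step 2 — 0.5 * rho * V^2 = 0.5 * 1025 * 60.84 = 31180.5
Step 3 — Rw = 31180.5 * 2417 * 0.000069 ≈ 5200.1 N (5 s.f.)

5200.1 N


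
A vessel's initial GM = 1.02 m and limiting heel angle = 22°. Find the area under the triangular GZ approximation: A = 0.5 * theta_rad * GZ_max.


Formula: GZ_max = GM * sin(theta); Area = 0.5 * theta_rad * GZ_max
Step 1 — GZ_max = 1.02 * sin(22°) = 1.02 * 0.374607 = 0.382099 m
Step 2 — theta_rad = 22 * pi/180 = 0.383972 rad
Step 3 — Area = 0.5 * 0.383972 * 0.382099 ≈ 0.073358 m·rad (5 s.f.)

0.073358 m·rad


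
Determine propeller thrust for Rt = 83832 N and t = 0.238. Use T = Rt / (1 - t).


Formula: T = Rt / (1 - t)
Step 1 — (1 - t) = 1 - 0.238 = 0.762
Step 2 — T = 83832 / 0.762 ≈ 110020 N (5 s.f.)

110020 N


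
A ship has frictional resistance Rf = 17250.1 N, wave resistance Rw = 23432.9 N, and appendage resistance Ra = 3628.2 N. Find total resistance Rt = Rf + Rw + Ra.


Formula: Rt = Rf + Rw + Ra
Substituting: Rt = 17250.1 + 23432.9 + 3628.2
Result: Rt = 44311.2 N

44311.2 N


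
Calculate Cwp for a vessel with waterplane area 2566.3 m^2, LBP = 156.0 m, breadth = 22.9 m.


Formula: Cwp = Aw / (L * B)
Step 1 — L * B = 156.0 * 22.9 = 3572.4 m^2
Step 2 — Cwp = 2566.3 / 3572.4 ≈ 0.71837 (5 s.f.)

0.71837


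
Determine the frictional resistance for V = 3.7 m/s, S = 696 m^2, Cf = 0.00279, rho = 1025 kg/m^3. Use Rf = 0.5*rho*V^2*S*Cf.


Formula: Rf = 0.5 * rho * V^2 * S * Cf
Step 1 — V^2 = 3.7^2 = 13.69
Step 2 — 0.5 * rho * V^2 = 0.5 * 1025 * 13.69 = 7016.125
Step 3 — Rf = 7016.125 * 696 * 0.00279 ≈ 13624 N (5 s.f.)

13624 N


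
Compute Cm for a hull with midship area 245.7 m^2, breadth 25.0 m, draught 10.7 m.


Formula: Cm = Am / (B * T)
Step 1 — B * T = 25.0 * 10.7 = 267.5 m^2
Step 2 — Cm = 245.7 / 267.5 ≈ 0.91850 (5 s.f.)

0.91850


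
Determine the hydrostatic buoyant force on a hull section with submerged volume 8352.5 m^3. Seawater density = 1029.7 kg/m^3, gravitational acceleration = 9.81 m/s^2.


Formula: Fb = rho * g * V
Substituting: Fb = 1029.7 * 9.81 * 8352.5
Intermediate: 1029.7 * 9.81 = 10101.357
Result: Fb = 10101.357 * 8352.5 ≈ 84372000 N (5 s.f.)

84372000 N


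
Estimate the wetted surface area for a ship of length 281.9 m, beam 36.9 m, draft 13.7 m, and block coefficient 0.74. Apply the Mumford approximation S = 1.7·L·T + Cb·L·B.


Formula: S = 1.7*L*T + V/T with V = Cb*L*B*T, i.e. S = L * (1.7*T + Cb*B)
Step 1 — 1.7*T = 1.7 * 13.7 = 23.29 m
Step 2 — Cb*B = 0.74 * 36.9 = 27.306 m
Step 3 — 1.7*T + Cb*B = 23.29 + 27.306 = 50.596 m
Step 4 — S = 281.9 * 50.596 ≈ 14263 m^2 (5 s.f.)

14263 m^2


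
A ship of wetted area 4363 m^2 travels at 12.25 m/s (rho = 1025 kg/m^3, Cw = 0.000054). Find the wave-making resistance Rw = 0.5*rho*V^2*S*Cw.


Formula: Rw = 0.5 * rho * V^2 * S * Cw
Step 1 — V^2 = 12.25^2 = 150.0625
Step 2 — 0.5 * rho * V^2 = 0.5 * 1025 * 150.0625 = 76907.03125
Step 3 — Rw = 76907.03125 * 4363 * 0.000054 ≈ 18119 N (5 s.f.)

18119 N


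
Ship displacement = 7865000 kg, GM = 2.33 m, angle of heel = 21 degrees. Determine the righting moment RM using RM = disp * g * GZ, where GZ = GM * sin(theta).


Formula: GZ = GM * sin(theta); RM = disp * g * GZ
Step 1 — GZ = 2.33 * sin(21°) = 2.33 * 0.358368 = 0.834997 m
Step 2 — RM = 7865000 * 9.81 * 0.834997 ≈ 64425000 N·m (5 s.f.)

64425000 N·m


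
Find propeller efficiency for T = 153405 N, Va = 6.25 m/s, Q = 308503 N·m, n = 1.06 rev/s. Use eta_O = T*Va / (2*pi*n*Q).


Formula: eta = T * Va / (2 * pi * n * Q)
Step 1 — numerator = T * Va = 153405 * 6.25 = 958781.25
Step 2 — 2 * pi * n = 2 * pi * 1.06 = 6.660176
Step 3 — denominator = 6.660176 * 308503 = 2054684.28
Step 4 — eta = 958781.25 / 2054684.28 ≈ 0.46663 (5 s.f.)

0.46663


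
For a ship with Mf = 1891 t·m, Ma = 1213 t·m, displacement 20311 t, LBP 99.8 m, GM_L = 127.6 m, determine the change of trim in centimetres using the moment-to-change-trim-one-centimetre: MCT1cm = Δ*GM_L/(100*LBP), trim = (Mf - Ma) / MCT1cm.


Formula: net trimming moment = Mf - Ma; MCT1cm = Δ*GM_L/(100*LBP); trim = net moment / MCT1cm
Step 1 — net trimming moment = 1891 - 1213 = 678 t·m
Step 2 — MCT1cm = 20311 * 127.6 / (100 * 99.8) = 259.6877 t·m/cm
Step 3 — trim = 678 / 259.6877 ≈ 2.6108 cm (5 s.f.)

2.6108 cm


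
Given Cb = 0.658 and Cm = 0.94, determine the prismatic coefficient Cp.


Formula: Cp = Cb / Cm
Substituting: Cp = 0.658 / 0.94
Result: Cp ≈ 0.70000 (5 s.f.)

0.70000


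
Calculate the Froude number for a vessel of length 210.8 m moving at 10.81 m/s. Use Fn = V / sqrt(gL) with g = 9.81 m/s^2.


Formula: Fn = V / sqrt(g * L)
Step 1 — g * L = 9.81 * 210.8 = 2067.948
Step 2 — sqrt(g * L) = sqrt(2067.948) = 45.474696
Step 3 — Fn = 10.81 / 45.474696 ≈ 0.23771 (5 s.f.)

0.23771


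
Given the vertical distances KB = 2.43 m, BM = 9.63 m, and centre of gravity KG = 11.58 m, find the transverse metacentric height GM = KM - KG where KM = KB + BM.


Formula: GM = KB + BM - KG
Step 1 — KM = KB + BM = 2.43 + 9.63 = 12.06 m
Step 2 — GM = KM - KG = 12.06 - 11.58 = 0.48 m

0.48 m


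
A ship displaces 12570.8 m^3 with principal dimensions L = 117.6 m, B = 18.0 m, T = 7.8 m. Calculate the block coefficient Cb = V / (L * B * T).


Formula: Cb = V / (L * B * T)
Step 1 — L * B * T = 117.6 * 18.0 * 7.8 = 16511.04 m^3
Step 2 — Cb = 12570.8 / 16511.04 ≈ 0.76136 (5 s.f.)

0.76136


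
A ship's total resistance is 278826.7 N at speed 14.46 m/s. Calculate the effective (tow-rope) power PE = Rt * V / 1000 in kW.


Formula: PE = Rt * V / 1000 (kW)
Step 1 — PE (W) = 278826.7 * 14.46 = 4031834.082 W
Step 2 — PE (kW) = 4031834.082 / 1000 ≈ 4031.8 kW (5 s.f.)

4031.8 kW


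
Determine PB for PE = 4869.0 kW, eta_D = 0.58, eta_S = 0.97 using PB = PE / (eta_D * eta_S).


Formula: PB = PE / (eta_D * eta_S)
Step 1 — combined efficiency = eta_D * eta_S = 0.58 * 0.97 = 0.5626
Step 2 — PB = 4869.0 / 0.5626 ≈ 8654.5 kW (5 s.f.)

8654.5 kW


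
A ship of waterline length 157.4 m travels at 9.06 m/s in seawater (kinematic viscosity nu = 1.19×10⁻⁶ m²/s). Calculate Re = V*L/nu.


Formula: Re = V * L / nu
Step 1 — V * L = 9.06 * 157.4 = 1426.044 m^2/s
Step 2 — Re = 1426.044 / 1.19e-6 = 1.20e+09

1.20e+09


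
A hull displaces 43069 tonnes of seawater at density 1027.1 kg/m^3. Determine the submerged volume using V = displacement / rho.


Formula: V = mass / rho
Step 1 — convert tonnes to kg: 43069 t * 1000 = 43069000 kg
Step 2 — V = 43069000 / 1027.1 ≈ 41933 m^3 (5 s.f.)

41933 m^3


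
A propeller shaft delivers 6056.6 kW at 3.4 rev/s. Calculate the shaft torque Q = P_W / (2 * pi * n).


Formula: Q = P_W / (2 * pi * n)
Step 1 — P_W = 6056.6 kW * 1000 = 6056600.0 W
Step 2 — 2 * pi * n = 2 * pi * 3.4 = 21.36283
Step 3 — Q = 6056600.0 / 21.36283 ≈ 283510 N·m (5 s.f.)

283510 N·m


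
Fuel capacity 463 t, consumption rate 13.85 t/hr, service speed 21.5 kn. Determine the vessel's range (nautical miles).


Formula: endurance = fuel / rate; range = endurance * speed
Step 1 — endurance = 463 / 13.85 = 33.4296 hours
Step 2 — range = 33.4296 * 21.5 ≈ 718.74 nautical miles (5 s.f.)

718.74 NM


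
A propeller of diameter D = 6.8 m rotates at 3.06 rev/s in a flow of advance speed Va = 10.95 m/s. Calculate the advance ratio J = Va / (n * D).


Formula: J = Va / (n * D)
Step 1 — n * D = 3.06 * 6.8 = 20.808
Step 2 — J = 10.95 / 20.808 ≈ 0.52624 (5 s.f.)

0.52624


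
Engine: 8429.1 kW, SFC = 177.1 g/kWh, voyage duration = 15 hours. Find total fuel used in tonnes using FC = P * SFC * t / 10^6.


Formula: FC (tonnes) = P * SFC * t / 1,000,000
Step 1 — P * SFC * t = 8429.1 * 177.1 * 15 = 22391904.15 g
Step 2 — FC (tonnes) = 22391904.15 / 1,000,000 ≈ 22.392 tonnes (5 s.f.)

22.392 tonnes


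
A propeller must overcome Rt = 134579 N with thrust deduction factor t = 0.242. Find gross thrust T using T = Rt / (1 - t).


Formula: T = Rt / (1 - t)
Step 1 — (1 - t) = 1 - 0.242 = 0.758
Step 2 — T = 134579 / 0.758 ≈ 177540 N (5 s.f.)

177540 N


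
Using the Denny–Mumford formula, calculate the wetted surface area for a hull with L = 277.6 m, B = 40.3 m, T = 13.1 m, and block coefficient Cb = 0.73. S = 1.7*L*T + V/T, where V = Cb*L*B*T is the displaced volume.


Formula: S = 1.7*L*T + V/T with V = Cb*L*B*T, i.e. S = L * (1.7*T + Cb*B)
Step 1 — 1.7*T = 1.7 * 13.1 = 22.27 m
Step 2 — Cb*B = 0.73 * 40.3 = 29.419 m
Step 3 — 1.7*T + Cb*B = 22.27 + 29.419 = 51.689 m
Step 4 — S = 277.6 * 51.689 ≈ 14349 m^2 (5 s.f.)

14349 m^2


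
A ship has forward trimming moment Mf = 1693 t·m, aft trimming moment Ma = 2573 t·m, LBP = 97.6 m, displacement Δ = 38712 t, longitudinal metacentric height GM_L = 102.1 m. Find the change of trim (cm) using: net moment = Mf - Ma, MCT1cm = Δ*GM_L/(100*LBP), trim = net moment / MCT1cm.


Formula: net trimming moment = Mf - Ma; MCT1cm = Δ*GM_L/(100*LBP); trim = net moment / MCT1cm
Step 1 — net trimming moment = 1693 - 2573 = -880 t·m
Step 2 — MCT1cm = 38712 * 102.1 / (100 * 97.6) = 404.9688 t·m/cm
Step 3 — trim = -880 / 404.9688 ≈ -2.1730 cm (5 s.f.)

-2.1730 cm


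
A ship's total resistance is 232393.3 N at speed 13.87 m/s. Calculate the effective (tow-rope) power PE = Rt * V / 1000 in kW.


Formula: PE = Rt * V / 1000 (kW)
Step 1 — PE (W) = 232393.3 * 13.87 = 3223295.071 W
Step 2 — PE (kW) = 3223295.071 / 1000 ≈ 3223.3 kW (5 s.f.)

3223.3 kW


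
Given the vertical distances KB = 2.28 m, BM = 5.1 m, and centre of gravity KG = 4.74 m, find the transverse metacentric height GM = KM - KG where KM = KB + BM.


Formula: GM = KB + BM - KG
Step 1 — KM = KB + BM = 2.28 + 5.1 = 7.38 m
Step 2 — GM = KM - KG = 7.38 - 4.74 = 2.64 m

2.64 m


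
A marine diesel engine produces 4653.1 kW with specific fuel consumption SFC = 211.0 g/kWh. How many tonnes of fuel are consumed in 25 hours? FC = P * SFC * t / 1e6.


Formula: FC (tonnes) = P * SFC * t / 1,000,000
Step 1 — P * SFC * t = 4653.1 * 211.0 * 25 = 24545102.5 g
Step 2 — FC (tonnes) = 24545102.5 / 1,000,000 ≈ 24.545 tonnes (5 s.f.)

24.545 tonnes


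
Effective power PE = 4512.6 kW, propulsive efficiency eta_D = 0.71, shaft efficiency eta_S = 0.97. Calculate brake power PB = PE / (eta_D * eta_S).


Formula: PB = PE / (eta_D * eta_S)
Step 1 — combined efficiency = eta_D * eta_S = 0.71 * 0.97 = 0.6887
Step 2 — PB = 4512.6 / 0.6887 ≈ 6552.3 kW (5 s.f.)

6552.3 kW


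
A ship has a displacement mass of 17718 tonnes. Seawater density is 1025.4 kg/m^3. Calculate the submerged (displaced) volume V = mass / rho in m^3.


Formula: V = mass / rho
Step 1 — convert tonnes to kg: 17718 t * 1000 = 17718000 kg
Step 2 — V = 17718000 / 1025.4 ≈ 17279 m^3 (5 s.f.)

17279 m^3


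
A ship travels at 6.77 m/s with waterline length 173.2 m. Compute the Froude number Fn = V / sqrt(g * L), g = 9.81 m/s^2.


Formula: Fn = V / sqrt(g * L)
Step 1 — g * L = 9.81 * 173.2 = 1699.092
Step 2 — sqrt(g * L) = sqrt(1699.092) = 41.220044
Step 3 — Fn = 6.77 / 41.220044 ≈ 0.16424 (5 s.f.)

0.16424


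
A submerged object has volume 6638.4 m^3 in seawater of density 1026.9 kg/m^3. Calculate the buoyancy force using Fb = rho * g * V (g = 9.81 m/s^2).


Formula: Fb = rho * g * V
Substituting: Fb = 1026.9 * 9.81 * 6638.4
Intermediate: 1026.9 * 9.81 = 10073.889
Result: Fb = 10073.889 * 6638.4 ≈ 66875000 N (5 s.f.)

66875000 N


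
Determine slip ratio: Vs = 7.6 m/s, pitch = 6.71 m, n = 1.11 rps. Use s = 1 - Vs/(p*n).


Formula: s = 1 - Vs / (p * n)
Step 1 — p * n = 6.71 * 1.11 = 7.4481
Step 2 — Vs / (p*n) = 7.6 / 7.4481 = 1.020394 (6 d.p.)
Step 3 — s = 1 - 1.020394 = -0.020394

-0.020394


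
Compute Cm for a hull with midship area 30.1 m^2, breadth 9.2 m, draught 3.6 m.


Formula: Cm = Am / (B * T)
Step 1 — B * T = 9.2 * 3.6 = 33.12 m^2
Step 2 — Cm = 30.1 / 33.12 ≈ 0.90882 (5 s.f.)

0.90882


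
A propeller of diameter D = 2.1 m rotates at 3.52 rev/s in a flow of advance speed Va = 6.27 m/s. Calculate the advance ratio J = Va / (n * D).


Formula: J = Va / (n * D)
Step 1 — n * D = 3.52 * 2.1 = 7.392
Step 2 — J = 6.27 / 7.392 ≈ 0.84821 (5 s.f.)

0.84821


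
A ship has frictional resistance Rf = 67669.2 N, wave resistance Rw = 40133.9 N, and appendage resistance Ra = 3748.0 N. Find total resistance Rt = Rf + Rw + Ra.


Formula: Rt = Rf + Rw + Ra
Substituting: Rt = 67669.2 + 40133.9 + 3748.0
Result: Rt = 111551.1 N

111551.1 N


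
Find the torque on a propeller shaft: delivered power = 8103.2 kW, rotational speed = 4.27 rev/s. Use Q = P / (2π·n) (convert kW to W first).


Formula: Q = P_W / (2 * pi * n)
Step 1 — P_W = 8103.2 kW * 1000 = 8103200.0 W
Step 2 — 2 * pi * n = 2 * pi * 4.27 = 26.829201
Step 3 — Q = 8103200.0 / 26.829201 ≈ 302030 N·m (5 s.f.)

302030 N·m


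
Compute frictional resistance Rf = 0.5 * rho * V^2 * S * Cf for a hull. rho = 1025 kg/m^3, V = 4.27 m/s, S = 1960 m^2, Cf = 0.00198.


Formula: Rf = 0.5 * rho * V^2 * S * Cf
Step 1 — V^2 = 4.27^2 = 18.2329
Step 2 — 0.5 * rho * V^2 = 0.5 * 1025 * 18.2329 = 9344.36125
Step 3 — Rf = 9344.36125 * 1960 * 0.00198 ≈ 36264 N (5 s.f.)

36264 N


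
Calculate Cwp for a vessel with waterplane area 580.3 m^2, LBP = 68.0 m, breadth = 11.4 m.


Formula: Cwp = Aw / (L * B)
Step 1 — L * B = 68.0 * 11.4 = 775.2 m^2
Step 2 — Cwp = 580.3 / 775.2 ≈ 0.74858 (5 s.f.)

0.74858
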